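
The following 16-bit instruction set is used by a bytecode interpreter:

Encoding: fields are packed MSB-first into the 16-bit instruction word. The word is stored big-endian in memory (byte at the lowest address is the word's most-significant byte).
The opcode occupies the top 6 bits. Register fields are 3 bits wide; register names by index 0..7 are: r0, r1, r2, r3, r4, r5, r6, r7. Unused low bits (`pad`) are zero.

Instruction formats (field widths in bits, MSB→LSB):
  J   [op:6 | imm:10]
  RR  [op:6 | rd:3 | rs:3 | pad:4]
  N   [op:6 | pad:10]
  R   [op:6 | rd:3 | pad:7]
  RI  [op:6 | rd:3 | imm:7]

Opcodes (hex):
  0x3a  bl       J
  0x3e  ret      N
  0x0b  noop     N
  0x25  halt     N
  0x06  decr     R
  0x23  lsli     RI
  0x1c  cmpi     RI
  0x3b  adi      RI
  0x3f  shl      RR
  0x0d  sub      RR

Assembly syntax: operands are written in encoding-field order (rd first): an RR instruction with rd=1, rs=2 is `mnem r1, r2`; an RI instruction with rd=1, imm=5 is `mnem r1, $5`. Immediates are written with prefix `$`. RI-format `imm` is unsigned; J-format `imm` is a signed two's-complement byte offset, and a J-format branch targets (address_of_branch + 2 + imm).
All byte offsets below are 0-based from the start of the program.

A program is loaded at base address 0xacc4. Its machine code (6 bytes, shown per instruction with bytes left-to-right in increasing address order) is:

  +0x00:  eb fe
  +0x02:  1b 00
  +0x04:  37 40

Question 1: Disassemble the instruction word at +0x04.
@+04  big-endian(37 40) = 0x3740
  top 6b → 0xd → sub [RR]
  rd@[9:7]=0x6 ⇒ r6
  rs@[6:4]=0x4 ⇒ r4

sub r6, r4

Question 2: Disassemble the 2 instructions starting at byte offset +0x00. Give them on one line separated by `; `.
bl $-2; decr r6

off 0x00: read eb fe as big → 0xebfe
  top 6b → 0x3a → bl [J]
  [9:0] imm=1022 (s10→-2) = $-2
off 0x02: read 1b 00 as big → 0x1b00
  top 6b → 0x6 → decr [R]
  [9:7] rd=6 = r6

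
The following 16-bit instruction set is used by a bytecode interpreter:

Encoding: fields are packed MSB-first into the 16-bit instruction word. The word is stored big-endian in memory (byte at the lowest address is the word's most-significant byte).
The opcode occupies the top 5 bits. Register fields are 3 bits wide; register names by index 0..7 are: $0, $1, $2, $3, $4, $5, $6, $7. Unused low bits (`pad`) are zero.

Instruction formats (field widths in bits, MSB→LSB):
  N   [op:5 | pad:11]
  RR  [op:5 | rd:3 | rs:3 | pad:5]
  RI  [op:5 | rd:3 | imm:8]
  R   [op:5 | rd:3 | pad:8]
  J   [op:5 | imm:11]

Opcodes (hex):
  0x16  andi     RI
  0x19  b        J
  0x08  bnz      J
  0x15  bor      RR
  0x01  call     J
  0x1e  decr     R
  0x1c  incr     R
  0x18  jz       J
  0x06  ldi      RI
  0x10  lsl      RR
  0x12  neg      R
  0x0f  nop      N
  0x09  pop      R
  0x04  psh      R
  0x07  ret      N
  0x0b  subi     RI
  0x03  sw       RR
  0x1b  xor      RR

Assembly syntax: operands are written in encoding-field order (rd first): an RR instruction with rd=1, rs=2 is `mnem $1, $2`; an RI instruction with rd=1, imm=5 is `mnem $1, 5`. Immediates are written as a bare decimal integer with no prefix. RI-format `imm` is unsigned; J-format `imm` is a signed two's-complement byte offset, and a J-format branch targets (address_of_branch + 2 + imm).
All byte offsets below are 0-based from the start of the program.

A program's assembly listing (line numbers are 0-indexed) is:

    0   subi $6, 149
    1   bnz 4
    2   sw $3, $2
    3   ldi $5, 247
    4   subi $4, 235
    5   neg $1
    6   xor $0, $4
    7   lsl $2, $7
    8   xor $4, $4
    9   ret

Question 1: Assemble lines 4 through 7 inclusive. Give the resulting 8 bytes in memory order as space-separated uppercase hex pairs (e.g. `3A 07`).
5C EB 91 00 D8 80 82 E0

4. subi fields op=0xb:5|rd=4:3|imm=235:8 → word 5cebh → 5c eb
5. neg fields op=0x12:5|rd=1:3|pad=0:8 → word 9100h → 91 00
6. xor fields op=0x1b:5|rd=0:3|rs=4:3|pad=0:5 → word d880h → d8 80
7. lsl fields op=0x10:5|rd=2:3|rs=7:3|pad=0:5 → word 82e0h → 82 e0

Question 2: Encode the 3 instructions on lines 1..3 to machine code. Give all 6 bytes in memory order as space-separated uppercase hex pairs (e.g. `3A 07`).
L1: bnz op=0x8:5|imm=4:11 ⇒ 0x4004 ⇒ big 40 04
L2: sw op=0x3:5|rd=3:3|rs=2:3|pad=0:5 ⇒ 0x1b40 ⇒ big 1b 40
L3: ldi op=0x6:5|rd=5:3|imm=247:8 ⇒ 0x35f7 ⇒ big 35 f7

40 04 1B 40 35 F7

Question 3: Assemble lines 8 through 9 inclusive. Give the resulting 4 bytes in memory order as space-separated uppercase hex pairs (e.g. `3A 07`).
DC 80 38 00

line 8 (xor): pack op=0x1b:5|rd=4:3|rs=4:3|pad=0:5 = 0xdc80; big→ dc 80
line 9 (ret): pack op=0x7:5|pad=0:11 = 0x3800; big→ 38 00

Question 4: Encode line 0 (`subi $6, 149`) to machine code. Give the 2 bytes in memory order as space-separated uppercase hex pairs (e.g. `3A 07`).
5E 95

L0: subi op=0xb:5|rd=6:3|imm=149:8 ⇒ 0x5e95 ⇒ big 5e 95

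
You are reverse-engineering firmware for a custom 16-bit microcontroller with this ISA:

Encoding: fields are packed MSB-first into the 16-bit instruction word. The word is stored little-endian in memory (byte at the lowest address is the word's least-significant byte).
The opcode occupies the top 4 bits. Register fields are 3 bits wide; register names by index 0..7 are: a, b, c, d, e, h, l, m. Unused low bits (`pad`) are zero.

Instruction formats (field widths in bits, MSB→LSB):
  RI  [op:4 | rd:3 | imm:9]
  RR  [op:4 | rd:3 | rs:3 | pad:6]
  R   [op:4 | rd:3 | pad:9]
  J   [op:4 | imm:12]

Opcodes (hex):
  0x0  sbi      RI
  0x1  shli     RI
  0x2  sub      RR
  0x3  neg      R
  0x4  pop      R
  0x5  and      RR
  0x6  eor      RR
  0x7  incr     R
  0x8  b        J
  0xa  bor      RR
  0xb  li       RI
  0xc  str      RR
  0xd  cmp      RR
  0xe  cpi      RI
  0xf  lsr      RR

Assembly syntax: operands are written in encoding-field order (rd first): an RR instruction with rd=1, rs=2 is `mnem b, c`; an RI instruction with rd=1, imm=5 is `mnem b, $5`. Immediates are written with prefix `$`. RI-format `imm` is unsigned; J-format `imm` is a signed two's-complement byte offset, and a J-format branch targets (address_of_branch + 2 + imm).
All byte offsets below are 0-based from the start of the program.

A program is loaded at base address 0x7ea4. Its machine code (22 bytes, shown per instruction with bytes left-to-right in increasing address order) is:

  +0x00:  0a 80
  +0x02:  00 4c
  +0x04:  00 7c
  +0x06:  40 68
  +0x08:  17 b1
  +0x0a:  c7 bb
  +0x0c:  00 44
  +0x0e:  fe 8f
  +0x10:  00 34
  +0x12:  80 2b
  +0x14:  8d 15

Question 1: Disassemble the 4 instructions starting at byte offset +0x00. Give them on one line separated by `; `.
+0x00: 0a 80 ⇒ word 0x800a (little)
  opcode bits[15:12]=0x8: b/J
  imm@[11:0]=0xa ⇒ $10
+0x02: 00 4c ⇒ word 0x4c00 (little)
  opcode bits[15:12]=0x4: pop/R
  rd@[11:9]=0x6 ⇒ l
+0x04: 00 7c ⇒ word 0x7c00 (little)
  opcode bits[15:12]=0x7: incr/R
  rd@[11:9]=0x6 ⇒ l
+0x06: 40 68 ⇒ word 0x6840 (little)
  opcode bits[15:12]=0x6: eor/RR
  rd@[11:9]=0x4 ⇒ e
  rs@[8:6]=0x1 ⇒ b

b $10; pop l; incr l; eor e, b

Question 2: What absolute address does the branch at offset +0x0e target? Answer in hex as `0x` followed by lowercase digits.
off 0x0e: read fe 8f as little → 0x8ffe
  top 4b → 0x8 → b [J]
  [11:0] imm=4094 (s12→-2) = $-2
  target = base 0x7ea4 + off 0x0e + 2 + imm -2 = 0x7eb2

0x7eb2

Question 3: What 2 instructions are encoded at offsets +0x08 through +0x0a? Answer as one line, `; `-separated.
off 0x08: read 17 b1 as little → 0xb117
  top 4b → 0xb → li [RI]
  rd@[11:9]=0x0 ⇒ a
  imm@[8:0]=0x117 ⇒ $279
off 0x0a: read c7 bb as little → 0xbbc7
  top 4b → 0xb → li [RI]
  rd@[11:9]=0x5 ⇒ h
  imm@[8:0]=0x1c7 ⇒ $455

li a, $279; li h, $455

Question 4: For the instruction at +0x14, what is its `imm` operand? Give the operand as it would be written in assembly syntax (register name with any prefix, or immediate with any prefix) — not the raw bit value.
off 0x14: read 8d 15 as little → 0x158d
  top 4b → 0x1 → shli [RI]
  [11:9] rd=2 = c
  [8:0] imm=397 = $397

$397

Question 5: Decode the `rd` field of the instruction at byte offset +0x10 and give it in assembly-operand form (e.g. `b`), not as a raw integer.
c

off 0x10: read 00 34 as little → 0x3400
  opcode bits[15:12]=0x3: neg/R
  rd@[11:9]=0x2 ⇒ c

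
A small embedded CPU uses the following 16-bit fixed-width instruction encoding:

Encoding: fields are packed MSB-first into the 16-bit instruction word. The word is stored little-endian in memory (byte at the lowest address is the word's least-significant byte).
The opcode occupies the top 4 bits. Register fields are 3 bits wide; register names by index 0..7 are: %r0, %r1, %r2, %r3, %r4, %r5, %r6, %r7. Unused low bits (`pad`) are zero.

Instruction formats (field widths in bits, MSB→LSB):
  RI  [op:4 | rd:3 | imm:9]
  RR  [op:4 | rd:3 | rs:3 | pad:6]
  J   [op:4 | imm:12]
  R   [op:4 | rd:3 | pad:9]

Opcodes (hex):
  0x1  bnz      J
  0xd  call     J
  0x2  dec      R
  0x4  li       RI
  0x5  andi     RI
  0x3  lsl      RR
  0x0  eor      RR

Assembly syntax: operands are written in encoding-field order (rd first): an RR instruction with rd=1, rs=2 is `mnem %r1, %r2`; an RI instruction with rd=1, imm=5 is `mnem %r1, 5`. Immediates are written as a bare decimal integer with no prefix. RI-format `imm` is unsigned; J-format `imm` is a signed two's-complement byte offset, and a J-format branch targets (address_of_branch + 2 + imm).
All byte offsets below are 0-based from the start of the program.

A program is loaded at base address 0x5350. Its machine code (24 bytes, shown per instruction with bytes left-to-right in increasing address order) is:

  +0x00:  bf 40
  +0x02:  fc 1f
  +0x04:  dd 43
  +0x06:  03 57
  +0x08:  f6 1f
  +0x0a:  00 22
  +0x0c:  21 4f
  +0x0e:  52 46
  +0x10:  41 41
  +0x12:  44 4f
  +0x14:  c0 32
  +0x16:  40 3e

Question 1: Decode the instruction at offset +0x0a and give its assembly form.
@+0a  little-endian(00 22) = 0x2200
  opcode bits[15:12]=0x2: dec/R
  rd@[11:9]=0x1 ⇒ %r1

dec %r1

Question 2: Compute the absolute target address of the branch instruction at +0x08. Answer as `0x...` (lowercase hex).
0x5350

[08] f6 1f → 0x1ff6
  top 4b → 0x1 → bnz [J]
  imm@[11:0]=0xff6 (s12→-10) ⇒ -10
  target = base 0x5350 + off 0x08 + 2 + imm -10 = 0x5350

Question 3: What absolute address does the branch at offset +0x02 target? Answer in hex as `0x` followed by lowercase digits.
[02] fc 1f → 0x1ffc
  top 4b → 0x1 → bnz [J]
  imm@[11:0]=0xffc (s12→-4) ⇒ -4
  target = base 0x5350 + off 0x02 + 2 + imm -4 = 0x5350

0x5350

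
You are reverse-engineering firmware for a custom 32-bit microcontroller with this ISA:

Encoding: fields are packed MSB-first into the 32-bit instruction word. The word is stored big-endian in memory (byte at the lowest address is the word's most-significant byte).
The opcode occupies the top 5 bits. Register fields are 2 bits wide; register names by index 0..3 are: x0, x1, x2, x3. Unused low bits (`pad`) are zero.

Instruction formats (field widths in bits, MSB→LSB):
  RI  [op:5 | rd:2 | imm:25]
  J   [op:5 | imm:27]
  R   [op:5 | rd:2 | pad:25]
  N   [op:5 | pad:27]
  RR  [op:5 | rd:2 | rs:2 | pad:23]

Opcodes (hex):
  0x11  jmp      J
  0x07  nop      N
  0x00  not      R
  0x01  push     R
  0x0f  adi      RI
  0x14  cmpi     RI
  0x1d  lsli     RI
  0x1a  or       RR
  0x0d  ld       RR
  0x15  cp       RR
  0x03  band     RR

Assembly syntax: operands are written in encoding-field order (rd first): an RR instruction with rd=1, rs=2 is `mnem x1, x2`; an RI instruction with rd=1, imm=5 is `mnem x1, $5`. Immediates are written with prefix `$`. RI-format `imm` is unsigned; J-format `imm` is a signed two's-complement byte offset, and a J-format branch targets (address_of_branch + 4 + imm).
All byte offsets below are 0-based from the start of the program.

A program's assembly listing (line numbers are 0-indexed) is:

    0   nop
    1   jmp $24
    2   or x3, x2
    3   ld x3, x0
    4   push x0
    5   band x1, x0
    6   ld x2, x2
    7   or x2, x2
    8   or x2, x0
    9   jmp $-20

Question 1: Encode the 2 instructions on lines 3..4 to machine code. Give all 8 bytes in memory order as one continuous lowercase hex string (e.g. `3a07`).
6e00000008000000

L3: ld op=0xd:5|rd=3:2|rs=0:2|pad=0:23 ⇒ 0x6e000000 ⇒ big 6e 00 00 00
L4: push op=0x1:5|rd=0:2|pad=0:25 ⇒ 0x08000000 ⇒ big 08 00 00 00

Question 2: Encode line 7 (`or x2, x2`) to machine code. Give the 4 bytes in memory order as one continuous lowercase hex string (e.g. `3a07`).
L7: or op=0x1a:5|rd=2:2|rs=2:2|pad=0:23 ⇒ 0xd5000000 ⇒ big d5 00 00 00

d5000000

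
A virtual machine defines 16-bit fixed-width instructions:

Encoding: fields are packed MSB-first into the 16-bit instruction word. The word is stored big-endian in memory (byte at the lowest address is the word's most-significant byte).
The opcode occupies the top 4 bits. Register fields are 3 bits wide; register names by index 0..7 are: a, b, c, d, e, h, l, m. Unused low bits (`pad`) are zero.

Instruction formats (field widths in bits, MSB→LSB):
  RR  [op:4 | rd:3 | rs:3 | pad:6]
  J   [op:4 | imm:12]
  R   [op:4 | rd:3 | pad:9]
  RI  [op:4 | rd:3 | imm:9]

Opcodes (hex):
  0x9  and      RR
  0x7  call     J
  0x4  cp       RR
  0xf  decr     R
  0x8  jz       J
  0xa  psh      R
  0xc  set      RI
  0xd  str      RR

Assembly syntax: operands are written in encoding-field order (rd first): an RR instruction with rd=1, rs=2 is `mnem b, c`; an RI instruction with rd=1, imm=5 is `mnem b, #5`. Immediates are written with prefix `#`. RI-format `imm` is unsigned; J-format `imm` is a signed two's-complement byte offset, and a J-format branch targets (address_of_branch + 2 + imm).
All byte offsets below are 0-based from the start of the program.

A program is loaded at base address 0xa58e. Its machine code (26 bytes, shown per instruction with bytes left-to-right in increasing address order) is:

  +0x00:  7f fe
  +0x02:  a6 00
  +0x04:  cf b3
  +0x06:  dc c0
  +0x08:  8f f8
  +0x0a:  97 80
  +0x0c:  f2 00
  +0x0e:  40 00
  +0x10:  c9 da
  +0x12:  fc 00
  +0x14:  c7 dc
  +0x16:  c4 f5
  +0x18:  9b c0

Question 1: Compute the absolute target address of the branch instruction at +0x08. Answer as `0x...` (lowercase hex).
off 0x08: read 8f f8 as big → 0x8ff8
  opcode bits[15:12]=0x8: jz/J
  [11:0] imm=4088 (s12→-8) = #-8
  target = base 0xa58e + off 0x08 + 2 + imm -8 = 0xa590

0xa590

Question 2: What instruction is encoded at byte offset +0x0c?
@+0c  big-endian(f2 00) = 0xf200
  opcode bits[15:12]=0xf: decr/R
  rd: (w>>9)&0x7=0x1 → b

decr b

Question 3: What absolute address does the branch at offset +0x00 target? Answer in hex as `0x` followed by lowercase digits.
@+00  big-endian(7f fe) = 0x7ffe
  opcode bits[15:12]=0x7: call/J
  imm: (w>>0)&0xfff=0xffe (s12→-2) → #-2
  target = base 0xa58e + off 0x00 + 2 + imm -2 = 0xa58e

0xa58e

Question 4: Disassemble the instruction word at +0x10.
off 0x10: read c9 da as big → 0xc9da
  opcode bits[15:12]=0xc: set/RI
  rd: (w>>9)&0x7=0x4 → e
  imm: (w>>0)&0x1ff=0x1da → #474

set e, #474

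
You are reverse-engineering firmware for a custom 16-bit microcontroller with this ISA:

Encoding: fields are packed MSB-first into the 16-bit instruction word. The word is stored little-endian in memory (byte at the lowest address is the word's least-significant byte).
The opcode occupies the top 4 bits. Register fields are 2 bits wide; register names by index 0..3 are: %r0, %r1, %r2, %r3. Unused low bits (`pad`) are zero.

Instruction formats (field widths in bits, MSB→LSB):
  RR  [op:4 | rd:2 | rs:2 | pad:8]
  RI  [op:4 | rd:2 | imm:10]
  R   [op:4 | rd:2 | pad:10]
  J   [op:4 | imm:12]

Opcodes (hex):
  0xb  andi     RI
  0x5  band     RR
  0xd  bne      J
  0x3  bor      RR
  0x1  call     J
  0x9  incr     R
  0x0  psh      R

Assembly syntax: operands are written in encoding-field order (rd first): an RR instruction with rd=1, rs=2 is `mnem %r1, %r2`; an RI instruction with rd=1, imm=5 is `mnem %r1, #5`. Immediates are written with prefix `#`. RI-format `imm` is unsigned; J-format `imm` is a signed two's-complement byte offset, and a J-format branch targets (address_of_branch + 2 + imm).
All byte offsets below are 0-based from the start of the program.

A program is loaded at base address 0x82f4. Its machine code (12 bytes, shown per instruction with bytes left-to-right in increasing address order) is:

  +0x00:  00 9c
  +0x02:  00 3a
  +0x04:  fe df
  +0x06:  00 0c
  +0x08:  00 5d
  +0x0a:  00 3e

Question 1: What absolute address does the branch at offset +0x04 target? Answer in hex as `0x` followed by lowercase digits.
off 0x04: read fe df as little → 0xdffe
  opcode bits[15:12]=0xd: bne/J
  imm: (w>>0)&0xfff=0xffe (s12→-2) → #-2
  target = base 0x82f4 + off 0x04 + 2 + imm -2 = 0x82f8

0x82f8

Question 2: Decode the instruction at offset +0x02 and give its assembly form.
bor %r2, %r2

+0x02: 00 3a ⇒ word 0x3a00 (little)
  op=0x3a00>>12=0x3 ⇒ bor (RR)
  rd@[11:10]=0x2 ⇒ %r2
  rs@[9:8]=0x2 ⇒ %r2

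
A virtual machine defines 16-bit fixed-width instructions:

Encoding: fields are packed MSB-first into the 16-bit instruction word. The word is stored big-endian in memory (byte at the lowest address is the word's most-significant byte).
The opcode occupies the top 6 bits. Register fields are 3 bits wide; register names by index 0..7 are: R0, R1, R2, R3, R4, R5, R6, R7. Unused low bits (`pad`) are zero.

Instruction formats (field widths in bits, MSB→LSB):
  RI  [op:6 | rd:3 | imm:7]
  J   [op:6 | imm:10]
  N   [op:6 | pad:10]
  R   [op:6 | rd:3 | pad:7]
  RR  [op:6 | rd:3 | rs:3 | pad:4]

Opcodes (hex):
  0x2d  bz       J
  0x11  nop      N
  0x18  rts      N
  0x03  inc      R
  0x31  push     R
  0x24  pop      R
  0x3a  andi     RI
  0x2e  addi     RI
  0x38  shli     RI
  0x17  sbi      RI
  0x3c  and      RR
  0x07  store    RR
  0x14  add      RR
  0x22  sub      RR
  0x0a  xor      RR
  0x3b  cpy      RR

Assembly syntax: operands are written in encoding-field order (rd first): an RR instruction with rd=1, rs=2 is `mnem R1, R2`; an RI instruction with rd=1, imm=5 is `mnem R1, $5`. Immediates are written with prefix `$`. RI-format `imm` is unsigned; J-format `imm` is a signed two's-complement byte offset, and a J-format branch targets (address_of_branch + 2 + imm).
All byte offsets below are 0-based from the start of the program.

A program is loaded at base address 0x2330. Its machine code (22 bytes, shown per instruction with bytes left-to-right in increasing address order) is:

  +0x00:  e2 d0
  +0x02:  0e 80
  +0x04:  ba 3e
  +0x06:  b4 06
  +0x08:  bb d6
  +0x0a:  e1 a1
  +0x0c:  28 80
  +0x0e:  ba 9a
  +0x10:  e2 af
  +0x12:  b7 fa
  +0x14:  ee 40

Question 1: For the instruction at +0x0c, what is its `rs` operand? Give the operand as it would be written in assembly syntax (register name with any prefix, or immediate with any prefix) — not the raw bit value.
R0

+0x0c: 28 80 ⇒ word 0x2880 (big)
  top 6b → 0xa → xor [RR]
  [9:7] rd=1 = R1
  [6:4] rs=0 = R0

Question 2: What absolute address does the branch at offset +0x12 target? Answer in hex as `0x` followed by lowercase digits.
0x233e

+0x12: b7 fa ⇒ word 0xb7fa (big)
  opcode bits[15:10]=0x2d: bz/J
  imm@[9:0]=0x3fa (s10→-6) ⇒ $-6
  target = base 0x2330 + off 0x12 + 2 + imm -6 = 0x233e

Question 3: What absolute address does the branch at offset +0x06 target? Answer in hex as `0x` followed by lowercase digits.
0x233e

+0x06: b4 06 ⇒ word 0xb406 (big)
  op=0xb406>>10=0x2d ⇒ bz (J)
  imm: (w>>0)&0x3ff=0x6 → $6
  target = base 0x2330 + off 0x06 + 2 + imm 6 = 0x233e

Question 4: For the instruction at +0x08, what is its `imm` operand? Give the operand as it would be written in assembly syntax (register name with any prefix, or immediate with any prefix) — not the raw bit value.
[08] bb d6 → 0xbbd6
  opcode bits[15:10]=0x2e: addi/RI
  [9:7] rd=7 = R7
  [6:0] imm=86 = $86

$86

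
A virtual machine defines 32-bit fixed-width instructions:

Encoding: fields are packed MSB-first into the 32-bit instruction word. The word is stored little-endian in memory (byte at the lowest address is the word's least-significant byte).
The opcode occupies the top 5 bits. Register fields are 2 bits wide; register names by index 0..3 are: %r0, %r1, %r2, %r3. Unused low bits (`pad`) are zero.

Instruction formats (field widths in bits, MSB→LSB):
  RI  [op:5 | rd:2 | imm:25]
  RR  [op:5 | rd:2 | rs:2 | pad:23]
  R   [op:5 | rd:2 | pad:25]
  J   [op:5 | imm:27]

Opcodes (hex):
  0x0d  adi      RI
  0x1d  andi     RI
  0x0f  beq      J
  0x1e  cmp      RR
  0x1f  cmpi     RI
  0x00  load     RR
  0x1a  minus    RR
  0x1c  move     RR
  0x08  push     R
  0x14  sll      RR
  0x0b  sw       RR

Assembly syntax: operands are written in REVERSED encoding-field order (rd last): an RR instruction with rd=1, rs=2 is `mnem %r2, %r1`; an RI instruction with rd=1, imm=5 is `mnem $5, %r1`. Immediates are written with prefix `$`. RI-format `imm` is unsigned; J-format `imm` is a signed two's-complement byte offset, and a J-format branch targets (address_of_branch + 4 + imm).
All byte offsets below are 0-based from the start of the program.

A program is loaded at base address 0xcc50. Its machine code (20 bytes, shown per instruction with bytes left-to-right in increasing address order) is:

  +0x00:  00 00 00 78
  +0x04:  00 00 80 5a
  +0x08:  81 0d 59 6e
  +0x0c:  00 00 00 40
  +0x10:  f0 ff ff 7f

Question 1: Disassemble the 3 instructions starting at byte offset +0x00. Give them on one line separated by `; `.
beq $0; sw %r1, %r1; adi $5836161, %r3

off 0x00: read 00 00 00 78 as little → 0x78000000
  top 5b → 0xf → beq [J]
  [26:0] imm=0 = $0
off 0x04: read 00 00 80 5a as little → 0x5a800000
  top 5b → 0xb → sw [RR]
  [26:25] rd=1 = %r1
  [24:23] rs=1 = %r1
off 0x08: read 81 0d 59 6e as little → 0x6e590d81
  top 5b → 0xd → adi [RI]
  [26:25] rd=3 = %r3
  [24:0] imm=5836161 = $5836161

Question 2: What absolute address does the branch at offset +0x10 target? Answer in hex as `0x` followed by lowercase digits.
[10] f0 ff ff 7f → 0x7ffffff0
  top 5b → 0xf → beq [J]
  imm: (w>>0)&0x7ffffff=0x7fffff0 (s27→-16) → $-16
  target = base 0xcc50 + off 0x10 + 4 + imm -16 = 0xcc54

0xcc54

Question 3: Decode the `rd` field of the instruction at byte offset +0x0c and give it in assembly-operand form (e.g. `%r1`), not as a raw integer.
%r0

+0x0c: 00 00 00 40 ⇒ word 0x40000000 (little)
  opcode bits[31:27]=0x8: push/R
  rd@[26:25]=0x0 ⇒ %r0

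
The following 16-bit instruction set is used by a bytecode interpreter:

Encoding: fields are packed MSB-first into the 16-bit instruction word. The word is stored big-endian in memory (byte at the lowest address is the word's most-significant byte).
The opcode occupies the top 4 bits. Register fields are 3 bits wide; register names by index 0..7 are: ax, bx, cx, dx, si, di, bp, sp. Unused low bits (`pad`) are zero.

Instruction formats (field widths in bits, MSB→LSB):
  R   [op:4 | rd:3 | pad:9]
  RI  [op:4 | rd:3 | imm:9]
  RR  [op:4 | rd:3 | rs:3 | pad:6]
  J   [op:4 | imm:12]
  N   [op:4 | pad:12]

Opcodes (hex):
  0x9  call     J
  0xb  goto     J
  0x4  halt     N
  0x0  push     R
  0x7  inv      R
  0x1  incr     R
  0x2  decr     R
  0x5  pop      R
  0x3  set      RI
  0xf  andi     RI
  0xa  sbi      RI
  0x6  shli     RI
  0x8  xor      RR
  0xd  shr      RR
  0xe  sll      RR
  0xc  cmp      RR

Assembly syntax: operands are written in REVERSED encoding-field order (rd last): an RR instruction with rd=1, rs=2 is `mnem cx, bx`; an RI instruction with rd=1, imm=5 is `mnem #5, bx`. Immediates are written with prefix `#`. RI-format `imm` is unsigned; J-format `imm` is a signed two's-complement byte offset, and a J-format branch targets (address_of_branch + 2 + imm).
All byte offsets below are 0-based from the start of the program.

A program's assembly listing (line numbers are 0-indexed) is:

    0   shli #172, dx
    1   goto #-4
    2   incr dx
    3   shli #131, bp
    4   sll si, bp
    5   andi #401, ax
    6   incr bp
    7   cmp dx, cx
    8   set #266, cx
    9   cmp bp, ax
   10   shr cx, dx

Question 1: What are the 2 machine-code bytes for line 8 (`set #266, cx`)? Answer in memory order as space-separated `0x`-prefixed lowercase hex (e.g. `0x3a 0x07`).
L8: set op=0x3:4|rd=2:3|imm=266:9 ⇒ 0x350a ⇒ big 35 0a

0x35 0x0a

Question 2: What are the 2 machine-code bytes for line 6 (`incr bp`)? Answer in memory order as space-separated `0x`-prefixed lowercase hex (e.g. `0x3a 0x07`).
line 6 (incr): pack op=0x1:4|rd=6:3|pad=0:9 = 0x1c00; big→ 1c 00

0x1c 0x00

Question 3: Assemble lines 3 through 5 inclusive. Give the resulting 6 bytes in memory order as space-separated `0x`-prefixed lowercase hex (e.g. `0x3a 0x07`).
3. shli fields op=0x6:4|rd=6:3|imm=131:9 → word 6c83h → 6c 83
4. sll fields op=0xe:4|rd=6:3|rs=4:3|pad=0:6 → word ed00h → ed 00
5. andi fields op=0xf:4|rd=0:3|imm=401:9 → word f191h → f1 91

0x6c 0x83 0xed 0x00 0xf1 0x91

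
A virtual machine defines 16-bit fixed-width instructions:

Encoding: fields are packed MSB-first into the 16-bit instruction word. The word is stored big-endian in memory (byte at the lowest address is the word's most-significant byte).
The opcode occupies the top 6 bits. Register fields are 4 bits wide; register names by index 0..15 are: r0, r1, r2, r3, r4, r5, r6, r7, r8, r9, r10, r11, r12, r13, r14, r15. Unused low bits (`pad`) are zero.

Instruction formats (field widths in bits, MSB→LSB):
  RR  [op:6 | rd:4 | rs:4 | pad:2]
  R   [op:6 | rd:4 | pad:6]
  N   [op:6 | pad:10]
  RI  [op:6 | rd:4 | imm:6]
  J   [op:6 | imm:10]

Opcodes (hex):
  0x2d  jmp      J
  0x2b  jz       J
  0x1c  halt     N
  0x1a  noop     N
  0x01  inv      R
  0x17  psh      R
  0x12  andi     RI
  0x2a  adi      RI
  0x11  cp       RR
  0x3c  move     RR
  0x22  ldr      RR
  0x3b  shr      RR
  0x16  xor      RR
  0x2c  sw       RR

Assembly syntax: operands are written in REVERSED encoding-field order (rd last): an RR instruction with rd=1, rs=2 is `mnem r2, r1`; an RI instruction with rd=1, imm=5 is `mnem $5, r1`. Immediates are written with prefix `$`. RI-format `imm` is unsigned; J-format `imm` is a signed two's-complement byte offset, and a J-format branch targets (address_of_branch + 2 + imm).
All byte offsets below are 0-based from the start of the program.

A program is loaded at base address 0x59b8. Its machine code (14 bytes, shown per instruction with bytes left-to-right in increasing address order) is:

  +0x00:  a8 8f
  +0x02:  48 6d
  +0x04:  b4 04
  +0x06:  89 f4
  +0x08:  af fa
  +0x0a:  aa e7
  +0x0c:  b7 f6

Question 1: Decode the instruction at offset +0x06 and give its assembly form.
ldr r13, r7

@+06  big-endian(89 f4) = 0x89f4
  top 6b → 0x22 → ldr [RR]
  [9:6] rd=7 = r7
  [5:2] rs=13 = r13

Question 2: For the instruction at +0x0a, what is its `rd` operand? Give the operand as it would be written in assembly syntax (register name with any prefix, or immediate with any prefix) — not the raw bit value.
[0a] aa e7 → 0xaae7
  top 6b → 0x2a → adi [RI]
  rd@[9:6]=0xb ⇒ r11
  imm@[5:0]=0x27 ⇒ $39

r11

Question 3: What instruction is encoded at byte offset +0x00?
adi $15, r2

off 0x00: read a8 8f as big → 0xa88f
  opcode bits[15:10]=0x2a: adi/RI
  rd@[9:6]=0x2 ⇒ r2
  imm@[5:0]=0xf ⇒ $15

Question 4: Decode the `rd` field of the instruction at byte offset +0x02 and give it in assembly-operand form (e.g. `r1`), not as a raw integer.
r1

off 0x02: read 48 6d as big → 0x486d
  opcode bits[15:10]=0x12: andi/RI
  rd@[9:6]=0x1 ⇒ r1
  imm@[5:0]=0x2d ⇒ $45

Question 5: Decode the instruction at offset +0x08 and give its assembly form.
@+08  big-endian(af fa) = 0xaffa
  op=0xaffa>>10=0x2b ⇒ jz (J)
  [9:0] imm=1018 (s10→-6) = $-6

jz $-6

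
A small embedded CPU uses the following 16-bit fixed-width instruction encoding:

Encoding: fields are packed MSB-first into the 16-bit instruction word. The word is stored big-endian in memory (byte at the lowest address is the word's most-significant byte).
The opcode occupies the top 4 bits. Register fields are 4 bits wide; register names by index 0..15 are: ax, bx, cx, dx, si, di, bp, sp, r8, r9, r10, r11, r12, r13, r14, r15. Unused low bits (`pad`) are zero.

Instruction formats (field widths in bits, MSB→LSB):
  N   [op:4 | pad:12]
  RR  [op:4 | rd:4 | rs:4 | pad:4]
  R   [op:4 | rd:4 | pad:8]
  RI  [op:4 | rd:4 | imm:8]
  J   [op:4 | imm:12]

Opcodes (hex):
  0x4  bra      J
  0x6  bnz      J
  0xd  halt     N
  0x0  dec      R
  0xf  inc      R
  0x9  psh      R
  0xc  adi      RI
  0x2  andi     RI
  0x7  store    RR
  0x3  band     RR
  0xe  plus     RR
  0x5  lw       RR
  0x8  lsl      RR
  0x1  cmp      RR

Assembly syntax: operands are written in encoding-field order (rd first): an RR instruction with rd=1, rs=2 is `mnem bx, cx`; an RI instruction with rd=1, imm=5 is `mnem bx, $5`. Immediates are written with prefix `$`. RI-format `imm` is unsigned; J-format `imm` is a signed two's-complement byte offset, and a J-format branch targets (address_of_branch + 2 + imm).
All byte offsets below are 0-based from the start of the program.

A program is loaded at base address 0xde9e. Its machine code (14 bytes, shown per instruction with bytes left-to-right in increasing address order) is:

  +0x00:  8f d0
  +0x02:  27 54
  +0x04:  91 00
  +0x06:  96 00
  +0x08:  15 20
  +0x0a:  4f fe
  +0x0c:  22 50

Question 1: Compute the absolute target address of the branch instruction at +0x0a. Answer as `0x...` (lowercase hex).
0xdea8

[0a] 4f fe → 0x4ffe
  opcode bits[15:12]=0x4: bra/J
  [11:0] imm=4094 (s12→-2) = $-2
  target = base 0xde9e + off 0x0a + 2 + imm -2 = 0xdea8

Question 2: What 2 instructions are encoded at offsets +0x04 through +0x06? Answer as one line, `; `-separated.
+0x04: 91 00 ⇒ word 0x9100 (big)
  op=0x9100>>12=0x9 ⇒ psh (R)
  [11:8] rd=1 = bx
+0x06: 96 00 ⇒ word 0x9600 (big)
  op=0x9600>>12=0x9 ⇒ psh (R)
  [11:8] rd=6 = bp

psh bx; psh bp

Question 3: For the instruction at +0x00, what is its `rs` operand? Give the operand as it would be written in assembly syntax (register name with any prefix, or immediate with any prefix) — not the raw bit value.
r13

off 0x00: read 8f d0 as big → 0x8fd0
  op=0x8fd0>>12=0x8 ⇒ lsl (RR)
  rd: (w>>8)&0xf=0xf → r15
  rs: (w>>4)&0xf=0xd → r13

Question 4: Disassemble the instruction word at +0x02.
off 0x02: read 27 54 as big → 0x2754
  op=0x2754>>12=0x2 ⇒ andi (RI)
  rd: (w>>8)&0xf=0x7 → sp
  imm: (w>>0)&0xff=0x54 → $84

andi sp, $84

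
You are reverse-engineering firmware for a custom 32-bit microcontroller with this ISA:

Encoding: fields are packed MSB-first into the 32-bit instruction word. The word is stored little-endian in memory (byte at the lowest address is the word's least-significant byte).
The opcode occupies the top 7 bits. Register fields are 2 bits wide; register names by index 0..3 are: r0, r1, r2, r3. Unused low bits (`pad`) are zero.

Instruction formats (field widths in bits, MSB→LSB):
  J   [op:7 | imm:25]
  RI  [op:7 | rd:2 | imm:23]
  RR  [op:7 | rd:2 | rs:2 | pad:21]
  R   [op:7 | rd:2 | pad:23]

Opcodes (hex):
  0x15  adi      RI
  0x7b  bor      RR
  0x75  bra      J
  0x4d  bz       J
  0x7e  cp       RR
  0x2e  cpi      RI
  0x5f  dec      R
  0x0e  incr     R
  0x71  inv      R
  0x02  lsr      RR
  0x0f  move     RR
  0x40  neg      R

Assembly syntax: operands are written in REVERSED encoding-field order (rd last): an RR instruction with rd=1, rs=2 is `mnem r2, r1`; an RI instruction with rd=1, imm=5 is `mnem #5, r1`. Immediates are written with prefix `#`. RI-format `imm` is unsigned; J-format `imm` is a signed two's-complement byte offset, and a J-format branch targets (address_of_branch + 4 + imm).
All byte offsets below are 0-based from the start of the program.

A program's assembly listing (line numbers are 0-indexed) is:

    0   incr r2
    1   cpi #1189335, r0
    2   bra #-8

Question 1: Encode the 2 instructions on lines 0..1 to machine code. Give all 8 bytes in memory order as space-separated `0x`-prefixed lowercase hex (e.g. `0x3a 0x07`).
line 0 (incr): pack op=0xe:7|rd=2:2|pad=0:23 = 0x1d000000; little→ 00 00 00 1d
line 1 (cpi): pack op=0x2e:7|rd=0:2|imm=1189335:23 = 0x5c1225d7; little→ d7 25 12 5c

0x00 0x00 0x00 0x1d 0xd7 0x25 0x12 0x5c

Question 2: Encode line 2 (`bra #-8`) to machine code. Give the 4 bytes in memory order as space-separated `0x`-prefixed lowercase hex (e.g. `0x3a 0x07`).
line 2 (bra): pack op=0x75:7|imm=-8:25 = 0xebfffff8; little→ f8 ff ff eb

0xf8 0xff 0xff 0xeb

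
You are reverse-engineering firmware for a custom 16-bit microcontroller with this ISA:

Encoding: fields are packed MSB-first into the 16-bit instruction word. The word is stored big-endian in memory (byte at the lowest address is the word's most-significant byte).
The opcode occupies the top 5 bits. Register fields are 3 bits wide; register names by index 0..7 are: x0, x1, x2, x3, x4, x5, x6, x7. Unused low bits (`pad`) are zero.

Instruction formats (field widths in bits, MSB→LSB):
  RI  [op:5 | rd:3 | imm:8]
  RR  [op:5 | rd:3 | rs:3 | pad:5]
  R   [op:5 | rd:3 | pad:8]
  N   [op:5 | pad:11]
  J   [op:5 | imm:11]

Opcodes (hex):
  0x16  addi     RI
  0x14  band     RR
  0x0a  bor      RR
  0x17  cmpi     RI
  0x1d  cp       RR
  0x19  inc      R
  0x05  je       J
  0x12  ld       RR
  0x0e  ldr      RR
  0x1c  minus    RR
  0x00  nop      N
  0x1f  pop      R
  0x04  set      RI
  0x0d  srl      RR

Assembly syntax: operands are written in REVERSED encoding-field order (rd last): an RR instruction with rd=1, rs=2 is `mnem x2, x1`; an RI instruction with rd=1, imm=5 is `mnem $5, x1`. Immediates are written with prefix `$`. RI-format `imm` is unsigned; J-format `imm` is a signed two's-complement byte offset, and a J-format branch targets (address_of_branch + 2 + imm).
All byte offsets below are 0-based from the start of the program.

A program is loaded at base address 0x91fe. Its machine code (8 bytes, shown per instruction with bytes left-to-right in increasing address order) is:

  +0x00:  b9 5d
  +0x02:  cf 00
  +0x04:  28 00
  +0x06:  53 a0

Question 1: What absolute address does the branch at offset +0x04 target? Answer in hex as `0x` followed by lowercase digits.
@+04  big-endian(28 00) = 0x2800
  op=0x2800>>11=0x5 ⇒ je (J)
  imm: (w>>0)&0x7ff=0x0 → $0
  target = base 0x91fe + off 0x04 + 2 + imm 0 = 0x9204

0x9204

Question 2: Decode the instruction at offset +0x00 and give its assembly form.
cmpi $93, x1

@+00  big-endian(b9 5d) = 0xb95d
  top 5b → 0x17 → cmpi [RI]
  rd: (w>>8)&0x7=0x1 → x1
  imm: (w>>0)&0xff=0x5d → $93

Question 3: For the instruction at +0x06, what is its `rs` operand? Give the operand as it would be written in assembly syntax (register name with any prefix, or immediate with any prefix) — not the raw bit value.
off 0x06: read 53 a0 as big → 0x53a0
  op=0x53a0>>11=0xa ⇒ bor (RR)
  [10:8] rd=3 = x3
  [7:5] rs=5 = x5

x5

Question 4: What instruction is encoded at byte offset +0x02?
inc x7

@+02  big-endian(cf 00) = 0xcf00
  top 5b → 0x19 → inc [R]
  rd@[10:8]=0x7 ⇒ x7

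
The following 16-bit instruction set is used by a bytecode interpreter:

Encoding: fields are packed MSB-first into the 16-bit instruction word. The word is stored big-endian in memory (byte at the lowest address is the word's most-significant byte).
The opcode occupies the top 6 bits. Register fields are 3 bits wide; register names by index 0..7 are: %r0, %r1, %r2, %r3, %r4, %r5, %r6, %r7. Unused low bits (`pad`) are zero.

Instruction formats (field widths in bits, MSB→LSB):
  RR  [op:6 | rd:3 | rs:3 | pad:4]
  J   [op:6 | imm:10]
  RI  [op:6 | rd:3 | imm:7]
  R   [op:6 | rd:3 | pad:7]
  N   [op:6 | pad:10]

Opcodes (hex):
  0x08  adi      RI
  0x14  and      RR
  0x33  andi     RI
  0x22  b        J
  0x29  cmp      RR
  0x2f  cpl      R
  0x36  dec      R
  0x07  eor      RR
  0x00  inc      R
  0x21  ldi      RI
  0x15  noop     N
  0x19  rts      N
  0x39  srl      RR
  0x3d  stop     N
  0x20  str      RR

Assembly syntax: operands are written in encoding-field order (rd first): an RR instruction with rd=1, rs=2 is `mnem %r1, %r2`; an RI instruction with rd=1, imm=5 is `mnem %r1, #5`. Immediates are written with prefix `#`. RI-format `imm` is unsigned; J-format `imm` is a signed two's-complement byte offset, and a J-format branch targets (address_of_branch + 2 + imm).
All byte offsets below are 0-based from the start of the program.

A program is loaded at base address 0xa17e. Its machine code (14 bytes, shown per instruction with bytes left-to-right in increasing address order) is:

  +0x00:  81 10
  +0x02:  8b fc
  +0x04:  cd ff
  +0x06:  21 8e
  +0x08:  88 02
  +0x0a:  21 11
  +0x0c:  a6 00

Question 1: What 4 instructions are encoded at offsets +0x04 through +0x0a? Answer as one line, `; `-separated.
andi %r3, #127; adi %r3, #14; b #2; adi %r2, #17

[04] cd ff → 0xcdff
  top 6b → 0x33 → andi [RI]
  [9:7] rd=3 = %r3
  [6:0] imm=127 = #127
[06] 21 8e → 0x218e
  top 6b → 0x8 → adi [RI]
  [9:7] rd=3 = %r3
  [6:0] imm=14 = #14
[08] 88 02 → 0x8802
  top 6b → 0x22 → b [J]
  [9:0] imm=2 = #2
[0a] 21 11 → 0x2111
  top 6b → 0x8 → adi [RI]
  [9:7] rd=2 = %r2
  [6:0] imm=17 = #17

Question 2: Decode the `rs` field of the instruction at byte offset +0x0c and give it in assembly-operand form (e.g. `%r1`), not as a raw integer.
%r0

@+0c  big-endian(a6 00) = 0xa600
  top 6b → 0x29 → cmp [RR]
  [9:7] rd=4 = %r4
  [6:4] rs=0 = %r0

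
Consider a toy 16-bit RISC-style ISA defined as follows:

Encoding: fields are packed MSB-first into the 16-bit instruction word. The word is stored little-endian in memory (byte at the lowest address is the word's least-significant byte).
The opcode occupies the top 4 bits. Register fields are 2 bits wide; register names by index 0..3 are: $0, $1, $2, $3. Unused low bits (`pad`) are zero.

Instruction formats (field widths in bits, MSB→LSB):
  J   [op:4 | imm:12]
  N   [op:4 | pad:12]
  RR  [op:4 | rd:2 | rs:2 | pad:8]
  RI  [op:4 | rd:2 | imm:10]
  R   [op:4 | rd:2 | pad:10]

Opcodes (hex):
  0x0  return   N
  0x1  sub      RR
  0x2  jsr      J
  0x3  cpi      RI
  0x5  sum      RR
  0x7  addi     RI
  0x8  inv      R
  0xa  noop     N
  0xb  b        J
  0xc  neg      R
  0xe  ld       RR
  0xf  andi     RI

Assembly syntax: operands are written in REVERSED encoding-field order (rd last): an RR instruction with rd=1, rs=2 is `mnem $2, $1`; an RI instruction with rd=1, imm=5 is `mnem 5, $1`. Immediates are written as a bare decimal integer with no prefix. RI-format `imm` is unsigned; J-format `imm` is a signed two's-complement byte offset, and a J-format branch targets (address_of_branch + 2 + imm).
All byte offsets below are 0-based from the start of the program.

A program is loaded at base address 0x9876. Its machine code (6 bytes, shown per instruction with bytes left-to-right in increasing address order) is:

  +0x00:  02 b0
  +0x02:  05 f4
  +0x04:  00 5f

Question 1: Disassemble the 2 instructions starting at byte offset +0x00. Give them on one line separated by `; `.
[00] 02 b0 → 0xb002
  op=0xb002>>12=0xb ⇒ b (J)
  [11:0] imm=2 = 2
[02] 05 f4 → 0xf405
  op=0xf405>>12=0xf ⇒ andi (RI)
  [11:10] rd=1 = $1
  [9:0] imm=5 = 5

b 2; andi 5, $1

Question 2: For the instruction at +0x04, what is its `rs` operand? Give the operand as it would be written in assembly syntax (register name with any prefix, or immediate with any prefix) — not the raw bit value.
@+04  little-endian(00 5f) = 0x5f00
  opcode bits[15:12]=0x5: sum/RR
  [11:10] rd=3 = $3
  [9:8] rs=3 = $3

$3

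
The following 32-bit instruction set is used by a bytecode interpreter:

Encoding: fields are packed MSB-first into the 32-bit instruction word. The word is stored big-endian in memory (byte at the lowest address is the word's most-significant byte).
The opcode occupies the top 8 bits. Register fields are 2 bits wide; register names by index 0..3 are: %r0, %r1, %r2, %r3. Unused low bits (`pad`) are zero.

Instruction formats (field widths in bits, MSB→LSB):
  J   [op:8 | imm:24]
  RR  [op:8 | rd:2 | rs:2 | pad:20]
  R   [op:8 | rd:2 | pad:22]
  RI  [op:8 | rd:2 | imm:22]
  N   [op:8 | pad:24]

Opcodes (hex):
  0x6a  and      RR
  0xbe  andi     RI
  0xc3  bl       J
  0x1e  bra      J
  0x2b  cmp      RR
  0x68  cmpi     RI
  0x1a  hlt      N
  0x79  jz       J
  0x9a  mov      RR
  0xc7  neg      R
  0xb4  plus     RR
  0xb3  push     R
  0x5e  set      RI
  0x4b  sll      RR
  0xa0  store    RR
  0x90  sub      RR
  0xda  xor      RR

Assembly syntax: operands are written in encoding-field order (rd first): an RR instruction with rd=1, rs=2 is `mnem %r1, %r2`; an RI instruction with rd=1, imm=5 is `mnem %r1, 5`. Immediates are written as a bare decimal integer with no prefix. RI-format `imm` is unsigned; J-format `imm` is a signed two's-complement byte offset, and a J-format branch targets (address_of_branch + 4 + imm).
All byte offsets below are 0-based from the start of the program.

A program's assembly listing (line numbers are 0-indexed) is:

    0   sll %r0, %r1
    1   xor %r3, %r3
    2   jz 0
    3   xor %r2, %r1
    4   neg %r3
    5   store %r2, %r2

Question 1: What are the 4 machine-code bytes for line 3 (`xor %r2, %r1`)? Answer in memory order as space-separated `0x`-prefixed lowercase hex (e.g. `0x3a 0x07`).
0xda 0x90 0x00 0x00

L3: xor op=0xda:8|rd=2:2|rs=1:2|pad=0:20 ⇒ 0xda900000 ⇒ big da 90 00 00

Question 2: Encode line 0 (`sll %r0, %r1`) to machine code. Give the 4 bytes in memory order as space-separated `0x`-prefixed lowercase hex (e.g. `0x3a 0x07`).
line 0 (sll): pack op=0x4b:8|rd=0:2|rs=1:2|pad=0:20 = 0x4b100000; big→ 4b 10 00 00

0x4b 0x10 0x00 0x00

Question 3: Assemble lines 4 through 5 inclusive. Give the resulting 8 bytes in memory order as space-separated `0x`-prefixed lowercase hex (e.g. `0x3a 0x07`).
line 4 (neg): pack op=0xc7:8|rd=3:2|pad=0:22 = 0xc7c00000; big→ c7 c0 00 00
line 5 (store): pack op=0xa0:8|rd=2:2|rs=2:2|pad=0:20 = 0xa0a00000; big→ a0 a0 00 00

0xc7 0xc0 0x00 0x00 0xa0 0xa0 0x00 0x00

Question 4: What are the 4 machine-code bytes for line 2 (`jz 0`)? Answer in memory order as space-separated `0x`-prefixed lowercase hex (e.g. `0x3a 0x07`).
0x79 0x00 0x00 0x00

line 2 (jz): pack op=0x79:8|imm=0:24 = 0x79000000; big→ 79 00 00 00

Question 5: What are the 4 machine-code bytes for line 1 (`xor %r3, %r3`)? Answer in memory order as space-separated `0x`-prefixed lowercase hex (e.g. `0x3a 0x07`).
line 1 (xor): pack op=0xda:8|rd=3:2|rs=3:2|pad=0:20 = 0xdaf00000; big→ da f0 00 00

0xda 0xf0 0x00 0x00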